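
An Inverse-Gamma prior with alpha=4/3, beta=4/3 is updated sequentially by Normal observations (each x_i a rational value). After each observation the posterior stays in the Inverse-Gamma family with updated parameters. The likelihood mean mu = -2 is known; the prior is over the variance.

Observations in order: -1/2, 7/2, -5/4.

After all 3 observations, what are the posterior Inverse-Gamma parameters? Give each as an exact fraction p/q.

obs 1: x=-1/2 → posterior Inverse-Gamma(11/6, 59/24)
obs 2: x=7/2 → posterior Inverse-Gamma(7/3, 211/12)
obs 3: x=-5/4 → posterior Inverse-Gamma(17/6, 1715/96)

alpha=17/6, beta=1715/96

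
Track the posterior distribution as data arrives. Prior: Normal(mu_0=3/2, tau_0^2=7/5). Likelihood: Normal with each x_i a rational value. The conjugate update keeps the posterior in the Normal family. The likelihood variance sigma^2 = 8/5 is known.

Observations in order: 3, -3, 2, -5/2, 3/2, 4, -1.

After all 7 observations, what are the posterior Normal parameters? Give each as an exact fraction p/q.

mu_0=40/57, tau_0^2=56/285

obs 1: x=3 → posterior Normal(11/5, 56/75)
obs 2: x=-3 → posterior Normal(6/11, 28/55)
obs 3: x=2 → posterior Normal(26/29, 56/145)
obs 4: x=-5/2 → posterior Normal(17/72, 14/45)
obs 5: x=3/2 → posterior Normal(19/43, 56/215)
obs 6: x=4 → posterior Normal(47/50, 28/125)
obs 7: x=-1 → posterior Normal(40/57, 56/285)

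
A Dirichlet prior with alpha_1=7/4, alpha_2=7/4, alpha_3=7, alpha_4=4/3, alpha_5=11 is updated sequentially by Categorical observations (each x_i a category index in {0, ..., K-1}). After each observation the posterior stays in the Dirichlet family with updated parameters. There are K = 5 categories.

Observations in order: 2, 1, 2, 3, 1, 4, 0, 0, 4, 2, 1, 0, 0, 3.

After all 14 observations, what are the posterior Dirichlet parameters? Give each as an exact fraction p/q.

alpha_1=23/4, alpha_2=19/4, alpha_3=10, alpha_4=10/3, alpha_5=13

obs 1: x=2 → posterior Dirichlet(7/4, 7/4, 8, 4/3, 11)
obs 2: x=1 → posterior Dirichlet(7/4, 11/4, 8, 4/3, 11)
obs 3: x=2 → posterior Dirichlet(7/4, 11/4, 9, 4/3, 11)
obs 4: x=3 → posterior Dirichlet(7/4, 11/4, 9, 7/3, 11)
obs 5: x=1 → posterior Dirichlet(7/4, 15/4, 9, 7/3, 11)
obs 6: x=4 → posterior Dirichlet(7/4, 15/4, 9, 7/3, 12)
obs 7: x=0 → posterior Dirichlet(11/4, 15/4, 9, 7/3, 12)
obs 8: x=0 → posterior Dirichlet(15/4, 15/4, 9, 7/3, 12)
obs 9: x=4 → posterior Dirichlet(15/4, 15/4, 9, 7/3, 13)
obs 10: x=2 → posterior Dirichlet(15/4, 15/4, 10, 7/3, 13)
obs 11: x=1 → posterior Dirichlet(15/4, 19/4, 10, 7/3, 13)
obs 12: x=0 → posterior Dirichlet(19/4, 19/4, 10, 7/3, 13)
obs 13: x=0 → posterior Dirichlet(23/4, 19/4, 10, 7/3, 13)
obs 14: x=3 → posterior Dirichlet(23/4, 19/4, 10, 10/3, 13)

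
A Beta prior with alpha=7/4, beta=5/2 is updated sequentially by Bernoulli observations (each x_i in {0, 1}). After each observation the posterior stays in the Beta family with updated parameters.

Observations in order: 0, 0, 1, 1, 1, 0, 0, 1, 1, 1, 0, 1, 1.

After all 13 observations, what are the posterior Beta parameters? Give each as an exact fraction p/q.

alpha=39/4, beta=15/2

obs 1: x=0 → posterior Beta(7/4, 7/2)
obs 2: x=0 → posterior Beta(7/4, 9/2)
obs 3: x=1 → posterior Beta(11/4, 9/2)
obs 4: x=1 → posterior Beta(15/4, 9/2)
obs 5: x=1 → posterior Beta(19/4, 9/2)
obs 6: x=0 → posterior Beta(19/4, 11/2)
obs 7: x=0 → posterior Beta(19/4, 13/2)
obs 8: x=1 → posterior Beta(23/4, 13/2)
obs 9: x=1 → posterior Beta(27/4, 13/2)
obs 10: x=1 → posterior Beta(31/4, 13/2)
obs 11: x=0 → posterior Beta(31/4, 15/2)
obs 12: x=1 → posterior Beta(35/4, 15/2)
obs 13: x=1 → posterior Beta(39/4, 15/2)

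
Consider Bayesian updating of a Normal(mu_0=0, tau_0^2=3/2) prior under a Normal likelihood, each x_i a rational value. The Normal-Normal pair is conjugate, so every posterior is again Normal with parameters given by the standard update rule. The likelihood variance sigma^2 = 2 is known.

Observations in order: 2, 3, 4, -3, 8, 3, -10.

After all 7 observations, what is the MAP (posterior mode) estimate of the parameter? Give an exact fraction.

obs 1: x=2 → posterior Normal(6/7, 6/7)
obs 2: x=3 → posterior Normal(3/2, 3/5)
obs 3: x=4 → posterior Normal(27/13, 6/13)
obs 4: x=-3 → posterior Normal(9/8, 3/8)
obs 5: x=8 → posterior Normal(42/19, 6/19)
obs 6: x=3 → posterior Normal(51/22, 3/11)
obs 7: x=-10 → posterior Normal(21/25, 6/25)

21/25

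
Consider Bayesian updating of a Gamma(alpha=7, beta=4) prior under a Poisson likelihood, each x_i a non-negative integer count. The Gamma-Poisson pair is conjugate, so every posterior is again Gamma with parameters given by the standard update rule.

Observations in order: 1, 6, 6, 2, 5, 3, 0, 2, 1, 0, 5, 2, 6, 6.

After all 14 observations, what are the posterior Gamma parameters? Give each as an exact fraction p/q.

obs 1: x=1 → posterior Gamma(8, 5)
obs 2: x=6 → posterior Gamma(14, 6)
obs 3: x=6 → posterior Gamma(20, 7)
obs 4: x=2 → posterior Gamma(22, 8)
obs 5: x=5 → posterior Gamma(27, 9)
obs 6: x=3 → posterior Gamma(30, 10)
obs 7: x=0 → posterior Gamma(30, 11)
obs 8: x=2 → posterior Gamma(32, 12)
obs 9: x=1 → posterior Gamma(33, 13)
obs 10: x=0 → posterior Gamma(33, 14)
obs 11: x=5 → posterior Gamma(38, 15)
obs 12: x=2 → posterior Gamma(40, 16)
obs 13: x=6 → posterior Gamma(46, 17)
obs 14: x=6 → posterior Gamma(52, 18)

alpha=52, beta=18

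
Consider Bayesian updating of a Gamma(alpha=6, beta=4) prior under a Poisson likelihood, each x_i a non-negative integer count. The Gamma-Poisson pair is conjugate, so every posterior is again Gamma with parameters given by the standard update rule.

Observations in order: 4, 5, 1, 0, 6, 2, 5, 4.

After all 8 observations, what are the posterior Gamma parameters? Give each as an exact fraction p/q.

obs 1: x=4 → posterior Gamma(10, 5)
obs 2: x=5 → posterior Gamma(15, 6)
obs 3: x=1 → posterior Gamma(16, 7)
obs 4: x=0 → posterior Gamma(16, 8)
obs 5: x=6 → posterior Gamma(22, 9)
obs 6: x=2 → posterior Gamma(24, 10)
obs 7: x=5 → posterior Gamma(29, 11)
obs 8: x=4 → posterior Gamma(33, 12)

alpha=33, beta=12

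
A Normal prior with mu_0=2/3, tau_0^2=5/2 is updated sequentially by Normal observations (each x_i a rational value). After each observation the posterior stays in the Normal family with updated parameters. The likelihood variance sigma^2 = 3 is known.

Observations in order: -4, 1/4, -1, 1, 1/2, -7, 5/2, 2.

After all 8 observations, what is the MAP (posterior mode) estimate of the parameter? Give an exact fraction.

obs 1: x=-4 → posterior Normal(-16/11, 15/11)
obs 2: x=1/4 → posterior Normal(-59/64, 15/16)
obs 3: x=-1 → posterior Normal(-79/84, 5/7)
obs 4: x=1 → posterior Normal(-59/104, 15/26)
obs 5: x=1/2 → posterior Normal(-49/124, 15/31)
obs 6: x=-7 → posterior Normal(-21/16, 5/12)
obs 7: x=5/2 → posterior Normal(-139/164, 15/41)
obs 8: x=2 → posterior Normal(-99/184, 15/46)

-99/184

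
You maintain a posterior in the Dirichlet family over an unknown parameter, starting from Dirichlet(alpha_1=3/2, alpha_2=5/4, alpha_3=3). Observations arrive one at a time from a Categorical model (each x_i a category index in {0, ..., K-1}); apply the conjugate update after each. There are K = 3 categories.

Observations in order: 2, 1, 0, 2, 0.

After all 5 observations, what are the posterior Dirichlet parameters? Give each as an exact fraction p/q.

alpha_1=7/2, alpha_2=9/4, alpha_3=5

obs 1: x=2 → posterior Dirichlet(3/2, 5/4, 4)
obs 2: x=1 → posterior Dirichlet(3/2, 9/4, 4)
obs 3: x=0 → posterior Dirichlet(5/2, 9/4, 4)
obs 4: x=2 → posterior Dirichlet(5/2, 9/4, 5)
obs 5: x=0 → posterior Dirichlet(7/2, 9/4, 5)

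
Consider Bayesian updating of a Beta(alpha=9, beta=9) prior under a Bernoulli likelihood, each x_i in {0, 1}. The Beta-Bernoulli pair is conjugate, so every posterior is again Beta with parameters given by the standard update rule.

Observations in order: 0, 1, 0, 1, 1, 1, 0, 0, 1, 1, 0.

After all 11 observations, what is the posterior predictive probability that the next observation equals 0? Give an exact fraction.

obs 1: x=0 → posterior Beta(9, 10)
obs 2: x=1 → posterior Beta(10, 10)
obs 3: x=0 → posterior Beta(10, 11)
obs 4: x=1 → posterior Beta(11, 11)
obs 5: x=1 → posterior Beta(12, 11)
obs 6: x=1 → posterior Beta(13, 11)
obs 7: x=0 → posterior Beta(13, 12)
obs 8: x=0 → posterior Beta(13, 13)
obs 9: x=1 → posterior Beta(14, 13)
obs 10: x=1 → posterior Beta(15, 13)
obs 11: x=0 → posterior Beta(15, 14)

14/29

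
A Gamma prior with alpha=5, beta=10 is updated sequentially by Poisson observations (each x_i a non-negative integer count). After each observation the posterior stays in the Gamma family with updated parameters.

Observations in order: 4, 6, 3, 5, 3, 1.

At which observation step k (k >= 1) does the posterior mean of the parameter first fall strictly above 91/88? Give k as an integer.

obs 1: x=4 → posterior Gamma(9, 11)
obs 2: x=6 → posterior Gamma(15, 12)
obs 3: x=3 → posterior Gamma(18, 13)
obs 4: x=5 → posterior Gamma(23, 14)
obs 5: x=3 → posterior Gamma(26, 15)
obs 6: x=1 → posterior Gamma(27, 16)

k = 2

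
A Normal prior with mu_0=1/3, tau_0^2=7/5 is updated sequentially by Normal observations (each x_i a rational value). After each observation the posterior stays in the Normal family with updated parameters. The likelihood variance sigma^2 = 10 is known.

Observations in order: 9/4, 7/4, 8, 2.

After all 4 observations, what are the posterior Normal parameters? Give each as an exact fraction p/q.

mu_0=172/117, tau_0^2=35/39

obs 1: x=9/4 → posterior Normal(389/684, 70/57)
obs 2: x=7/4 → posterior Normal(67/96, 35/32)
obs 3: x=8 → posterior Normal(302/213, 70/71)
obs 4: x=2 → posterior Normal(172/117, 35/39)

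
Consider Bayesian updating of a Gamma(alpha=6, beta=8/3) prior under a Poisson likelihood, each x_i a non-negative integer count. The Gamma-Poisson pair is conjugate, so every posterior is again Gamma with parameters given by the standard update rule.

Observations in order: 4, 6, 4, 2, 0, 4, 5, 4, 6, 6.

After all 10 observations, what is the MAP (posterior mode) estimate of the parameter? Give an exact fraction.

69/19

obs 1: x=4 → posterior Gamma(10, 11/3)
obs 2: x=6 → posterior Gamma(16, 14/3)
obs 3: x=4 → posterior Gamma(20, 17/3)
obs 4: x=2 → posterior Gamma(22, 20/3)
obs 5: x=0 → posterior Gamma(22, 23/3)
obs 6: x=4 → posterior Gamma(26, 26/3)
obs 7: x=5 → posterior Gamma(31, 29/3)
obs 8: x=4 → posterior Gamma(35, 32/3)
obs 9: x=6 → posterior Gamma(41, 35/3)
obs 10: x=6 → posterior Gamma(47, 38/3)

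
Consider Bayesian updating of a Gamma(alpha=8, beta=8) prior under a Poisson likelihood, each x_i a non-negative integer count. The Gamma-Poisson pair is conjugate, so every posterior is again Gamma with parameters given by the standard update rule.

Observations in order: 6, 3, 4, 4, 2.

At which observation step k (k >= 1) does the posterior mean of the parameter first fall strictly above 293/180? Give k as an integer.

obs 1: x=6 → posterior Gamma(14, 9)
obs 2: x=3 → posterior Gamma(17, 10)
obs 3: x=4 → posterior Gamma(21, 11)
obs 4: x=4 → posterior Gamma(25, 12)
obs 5: x=2 → posterior Gamma(27, 13)

k = 2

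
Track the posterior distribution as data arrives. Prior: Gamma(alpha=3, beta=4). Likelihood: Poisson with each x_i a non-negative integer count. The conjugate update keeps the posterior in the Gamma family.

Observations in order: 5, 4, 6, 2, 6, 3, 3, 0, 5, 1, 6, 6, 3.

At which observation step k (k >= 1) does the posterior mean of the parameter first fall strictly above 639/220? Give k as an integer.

k = 7

obs 1: x=5 → posterior Gamma(8, 5)
obs 2: x=4 → posterior Gamma(12, 6)
obs 3: x=6 → posterior Gamma(18, 7)
obs 4: x=2 → posterior Gamma(20, 8)
obs 5: x=6 → posterior Gamma(26, 9)
obs 6: x=3 → posterior Gamma(29, 10)
obs 7: x=3 → posterior Gamma(32, 11)
obs 8: x=0 → posterior Gamma(32, 12)
obs 9: x=5 → posterior Gamma(37, 13)
obs 10: x=1 → posterior Gamma(38, 14)
obs 11: x=6 → posterior Gamma(44, 15)
obs 12: x=6 → posterior Gamma(50, 16)
obs 13: x=3 → posterior Gamma(53, 17)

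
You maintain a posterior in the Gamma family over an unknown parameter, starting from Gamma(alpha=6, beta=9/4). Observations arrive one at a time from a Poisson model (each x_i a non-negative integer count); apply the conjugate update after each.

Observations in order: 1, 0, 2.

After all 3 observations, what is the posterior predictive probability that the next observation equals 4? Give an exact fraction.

20130233500548864/298023223876953125

obs 1: x=1 → posterior Gamma(7, 13/4)
obs 2: x=0 → posterior Gamma(7, 17/4)
obs 3: x=2 → posterior Gamma(9, 21/4)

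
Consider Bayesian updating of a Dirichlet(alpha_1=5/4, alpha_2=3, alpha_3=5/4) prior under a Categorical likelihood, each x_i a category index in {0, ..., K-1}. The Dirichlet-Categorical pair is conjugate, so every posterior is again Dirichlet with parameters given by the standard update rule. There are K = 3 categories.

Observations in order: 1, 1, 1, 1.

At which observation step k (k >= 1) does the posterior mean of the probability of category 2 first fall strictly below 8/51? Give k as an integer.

obs 1: x=1 → posterior Dirichlet(5/4, 4, 5/4)
obs 2: x=1 → posterior Dirichlet(5/4, 5, 5/4)
obs 3: x=1 → posterior Dirichlet(5/4, 6, 5/4)
obs 4: x=1 → posterior Dirichlet(5/4, 7, 5/4)

k = 3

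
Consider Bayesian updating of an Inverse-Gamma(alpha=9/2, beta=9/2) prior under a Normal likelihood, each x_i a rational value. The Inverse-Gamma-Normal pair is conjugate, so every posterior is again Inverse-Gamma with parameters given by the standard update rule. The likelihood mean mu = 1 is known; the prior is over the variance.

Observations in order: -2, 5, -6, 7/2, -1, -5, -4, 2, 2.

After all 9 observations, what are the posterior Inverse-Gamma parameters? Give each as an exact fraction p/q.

alpha=9, beta=625/8

obs 1: x=-2 → posterior Inverse-Gamma(5, 9)
obs 2: x=5 → posterior Inverse-Gamma(11/2, 17)
obs 3: x=-6 → posterior Inverse-Gamma(6, 83/2)
obs 4: x=7/2 → posterior Inverse-Gamma(13/2, 357/8)
obs 5: x=-1 → posterior Inverse-Gamma(7, 373/8)
obs 6: x=-5 → posterior Inverse-Gamma(15/2, 517/8)
obs 7: x=-4 → posterior Inverse-Gamma(8, 617/8)
obs 8: x=2 → posterior Inverse-Gamma(17/2, 621/8)
obs 9: x=2 → posterior Inverse-Gamma(9, 625/8)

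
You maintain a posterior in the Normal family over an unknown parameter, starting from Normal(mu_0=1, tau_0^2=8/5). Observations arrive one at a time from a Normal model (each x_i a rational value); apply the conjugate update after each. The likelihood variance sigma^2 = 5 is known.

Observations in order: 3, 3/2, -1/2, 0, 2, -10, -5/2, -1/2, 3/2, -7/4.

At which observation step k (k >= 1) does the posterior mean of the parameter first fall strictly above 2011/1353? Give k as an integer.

k = 2

obs 1: x=3 → posterior Normal(49/33, 40/33)
obs 2: x=3/2 → posterior Normal(61/41, 40/41)
obs 3: x=-1/2 → posterior Normal(57/49, 40/49)
obs 4: x=0 → posterior Normal(1, 40/57)
obs 5: x=2 → posterior Normal(73/65, 8/13)
obs 6: x=-10 → posterior Normal(-7/73, 40/73)
obs 7: x=-5/2 → posterior Normal(-1/3, 40/81)
obs 8: x=-1/2 → posterior Normal(-31/89, 40/89)
obs 9: x=3/2 → posterior Normal(-19/97, 40/97)
obs 10: x=-7/4 → posterior Normal(-11/35, 8/21)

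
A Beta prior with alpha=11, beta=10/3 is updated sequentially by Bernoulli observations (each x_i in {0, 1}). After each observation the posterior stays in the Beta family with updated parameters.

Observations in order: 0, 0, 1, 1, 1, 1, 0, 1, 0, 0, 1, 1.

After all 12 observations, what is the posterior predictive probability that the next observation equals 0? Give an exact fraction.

25/79

obs 1: x=0 → posterior Beta(11, 13/3)
obs 2: x=0 → posterior Beta(11, 16/3)
obs 3: x=1 → posterior Beta(12, 16/3)
obs 4: x=1 → posterior Beta(13, 16/3)
obs 5: x=1 → posterior Beta(14, 16/3)
obs 6: x=1 → posterior Beta(15, 16/3)
obs 7: x=0 → posterior Beta(15, 19/3)
obs 8: x=1 → posterior Beta(16, 19/3)
obs 9: x=0 → posterior Beta(16, 22/3)
obs 10: x=0 → posterior Beta(16, 25/3)
obs 11: x=1 → posterior Beta(17, 25/3)
obs 12: x=1 → posterior Beta(18, 25/3)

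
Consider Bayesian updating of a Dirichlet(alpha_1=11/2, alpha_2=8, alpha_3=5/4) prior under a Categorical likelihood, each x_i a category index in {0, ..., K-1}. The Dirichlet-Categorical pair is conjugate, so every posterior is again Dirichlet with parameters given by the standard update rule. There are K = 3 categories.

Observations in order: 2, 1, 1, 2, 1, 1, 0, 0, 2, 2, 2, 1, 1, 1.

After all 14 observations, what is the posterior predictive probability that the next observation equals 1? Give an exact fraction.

obs 1: x=2 → posterior Dirichlet(11/2, 8, 9/4)
obs 2: x=1 → posterior Dirichlet(11/2, 9, 9/4)
obs 3: x=1 → posterior Dirichlet(11/2, 10, 9/4)
obs 4: x=2 → posterior Dirichlet(11/2, 10, 13/4)
obs 5: x=1 → posterior Dirichlet(11/2, 11, 13/4)
obs 6: x=1 → posterior Dirichlet(11/2, 12, 13/4)
obs 7: x=0 → posterior Dirichlet(13/2, 12, 13/4)
obs 8: x=0 → posterior Dirichlet(15/2, 12, 13/4)
obs 9: x=2 → posterior Dirichlet(15/2, 12, 17/4)
obs 10: x=2 → posterior Dirichlet(15/2, 12, 21/4)
obs 11: x=2 → posterior Dirichlet(15/2, 12, 25/4)
obs 12: x=1 → posterior Dirichlet(15/2, 13, 25/4)
obs 13: x=1 → posterior Dirichlet(15/2, 14, 25/4)
obs 14: x=1 → posterior Dirichlet(15/2, 15, 25/4)

12/23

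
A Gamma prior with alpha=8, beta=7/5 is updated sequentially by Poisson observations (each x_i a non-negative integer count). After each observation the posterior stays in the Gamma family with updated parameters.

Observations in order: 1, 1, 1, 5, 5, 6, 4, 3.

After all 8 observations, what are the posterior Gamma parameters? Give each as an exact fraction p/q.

alpha=34, beta=47/5

obs 1: x=1 → posterior Gamma(9, 12/5)
obs 2: x=1 → posterior Gamma(10, 17/5)
obs 3: x=1 → posterior Gamma(11, 22/5)
obs 4: x=5 → posterior Gamma(16, 27/5)
obs 5: x=5 → posterior Gamma(21, 32/5)
obs 6: x=6 → posterior Gamma(27, 37/5)
obs 7: x=4 → posterior Gamma(31, 42/5)
obs 8: x=3 → posterior Gamma(34, 47/5)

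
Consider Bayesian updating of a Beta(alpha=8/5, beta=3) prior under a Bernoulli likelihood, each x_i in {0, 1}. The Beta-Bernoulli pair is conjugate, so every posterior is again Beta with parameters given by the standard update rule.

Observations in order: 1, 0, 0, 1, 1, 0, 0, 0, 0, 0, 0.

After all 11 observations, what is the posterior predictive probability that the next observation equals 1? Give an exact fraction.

23/78

obs 1: x=1 → posterior Beta(13/5, 3)
obs 2: x=0 → posterior Beta(13/5, 4)
obs 3: x=0 → posterior Beta(13/5, 5)
obs 4: x=1 → posterior Beta(18/5, 5)
obs 5: x=1 → posterior Beta(23/5, 5)
obs 6: x=0 → posterior Beta(23/5, 6)
obs 7: x=0 → posterior Beta(23/5, 7)
obs 8: x=0 → posterior Beta(23/5, 8)
obs 9: x=0 → posterior Beta(23/5, 9)
obs 10: x=0 → posterior Beta(23/5, 10)
obs 11: x=0 → posterior Beta(23/5, 11)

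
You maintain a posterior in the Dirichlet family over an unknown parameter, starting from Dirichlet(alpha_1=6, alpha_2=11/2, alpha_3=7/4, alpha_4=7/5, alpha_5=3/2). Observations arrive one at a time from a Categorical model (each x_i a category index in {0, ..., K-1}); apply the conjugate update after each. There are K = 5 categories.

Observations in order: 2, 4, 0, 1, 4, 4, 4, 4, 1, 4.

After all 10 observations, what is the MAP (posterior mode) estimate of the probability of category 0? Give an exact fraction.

obs 1: x=2 → posterior Dirichlet(6, 11/2, 11/4, 7/5, 3/2)
obs 2: x=4 → posterior Dirichlet(6, 11/2, 11/4, 7/5, 5/2)
obs 3: x=0 → posterior Dirichlet(7, 11/2, 11/4, 7/5, 5/2)
obs 4: x=1 → posterior Dirichlet(7, 13/2, 11/4, 7/5, 5/2)
obs 5: x=4 → posterior Dirichlet(7, 13/2, 11/4, 7/5, 7/2)
obs 6: x=4 → posterior Dirichlet(7, 13/2, 11/4, 7/5, 9/2)
obs 7: x=4 → posterior Dirichlet(7, 13/2, 11/4, 7/5, 11/2)
obs 8: x=4 → posterior Dirichlet(7, 13/2, 11/4, 7/5, 13/2)
obs 9: x=1 → posterior Dirichlet(7, 15/2, 11/4, 7/5, 13/2)
obs 10: x=4 → posterior Dirichlet(7, 15/2, 11/4, 7/5, 15/2)

40/141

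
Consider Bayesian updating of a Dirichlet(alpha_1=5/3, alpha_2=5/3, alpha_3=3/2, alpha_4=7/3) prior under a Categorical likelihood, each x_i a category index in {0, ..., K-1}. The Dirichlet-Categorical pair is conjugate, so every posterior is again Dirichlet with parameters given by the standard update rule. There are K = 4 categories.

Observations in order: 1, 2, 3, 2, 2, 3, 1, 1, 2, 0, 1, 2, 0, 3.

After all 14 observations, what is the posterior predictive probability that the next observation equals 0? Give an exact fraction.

obs 1: x=1 → posterior Dirichlet(5/3, 8/3, 3/2, 7/3)
obs 2: x=2 → posterior Dirichlet(5/3, 8/3, 5/2, 7/3)
obs 3: x=3 → posterior Dirichlet(5/3, 8/3, 5/2, 10/3)
obs 4: x=2 → posterior Dirichlet(5/3, 8/3, 7/2, 10/3)
obs 5: x=2 → posterior Dirichlet(5/3, 8/3, 9/2, 10/3)
obs 6: x=3 → posterior Dirichlet(5/3, 8/3, 9/2, 13/3)
obs 7: x=1 → posterior Dirichlet(5/3, 11/3, 9/2, 13/3)
obs 8: x=1 → posterior Dirichlet(5/3, 14/3, 9/2, 13/3)
obs 9: x=2 → posterior Dirichlet(5/3, 14/3, 11/2, 13/3)
obs 10: x=0 → posterior Dirichlet(8/3, 14/3, 11/2, 13/3)
obs 11: x=1 → posterior Dirichlet(8/3, 17/3, 11/2, 13/3)
obs 12: x=2 → posterior Dirichlet(8/3, 17/3, 13/2, 13/3)
obs 13: x=0 → posterior Dirichlet(11/3, 17/3, 13/2, 13/3)
obs 14: x=3 → posterior Dirichlet(11/3, 17/3, 13/2, 16/3)

22/127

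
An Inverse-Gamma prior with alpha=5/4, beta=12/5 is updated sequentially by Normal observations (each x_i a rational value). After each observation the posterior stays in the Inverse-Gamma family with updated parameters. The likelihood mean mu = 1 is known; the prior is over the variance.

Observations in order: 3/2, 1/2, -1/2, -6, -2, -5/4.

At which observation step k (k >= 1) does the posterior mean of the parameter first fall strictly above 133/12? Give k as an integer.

k = 4

obs 1: x=3/2 → posterior Inverse-Gamma(7/4, 101/40)
obs 2: x=1/2 → posterior Inverse-Gamma(9/4, 53/20)
obs 3: x=-1/2 → posterior Inverse-Gamma(11/4, 151/40)
obs 4: x=-6 → posterior Inverse-Gamma(13/4, 1131/40)
obs 5: x=-2 → posterior Inverse-Gamma(15/4, 1311/40)
obs 6: x=-5/4 → posterior Inverse-Gamma(17/4, 5649/160)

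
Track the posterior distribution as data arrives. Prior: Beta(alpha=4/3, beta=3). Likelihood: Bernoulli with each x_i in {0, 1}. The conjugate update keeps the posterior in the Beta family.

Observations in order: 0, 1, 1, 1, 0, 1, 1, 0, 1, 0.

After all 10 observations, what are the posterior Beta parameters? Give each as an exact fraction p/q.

obs 1: x=0 → posterior Beta(4/3, 4)
obs 2: x=1 → posterior Beta(7/3, 4)
obs 3: x=1 → posterior Beta(10/3, 4)
obs 4: x=1 → posterior Beta(13/3, 4)
obs 5: x=0 → posterior Beta(13/3, 5)
obs 6: x=1 → posterior Beta(16/3, 5)
obs 7: x=1 → posterior Beta(19/3, 5)
obs 8: x=0 → posterior Beta(19/3, 6)
obs 9: x=1 → posterior Beta(22/3, 6)
obs 10: x=0 → posterior Beta(22/3, 7)

alpha=22/3, beta=7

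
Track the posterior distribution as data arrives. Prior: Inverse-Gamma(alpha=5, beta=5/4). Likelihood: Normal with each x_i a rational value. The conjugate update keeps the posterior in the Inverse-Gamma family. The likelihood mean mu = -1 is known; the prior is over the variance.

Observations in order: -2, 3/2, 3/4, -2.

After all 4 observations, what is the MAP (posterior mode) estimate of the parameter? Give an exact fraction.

221/256

obs 1: x=-2 → posterior Inverse-Gamma(11/2, 7/4)
obs 2: x=3/2 → posterior Inverse-Gamma(6, 39/8)
obs 3: x=3/4 → posterior Inverse-Gamma(13/2, 205/32)
obs 4: x=-2 → posterior Inverse-Gamma(7, 221/32)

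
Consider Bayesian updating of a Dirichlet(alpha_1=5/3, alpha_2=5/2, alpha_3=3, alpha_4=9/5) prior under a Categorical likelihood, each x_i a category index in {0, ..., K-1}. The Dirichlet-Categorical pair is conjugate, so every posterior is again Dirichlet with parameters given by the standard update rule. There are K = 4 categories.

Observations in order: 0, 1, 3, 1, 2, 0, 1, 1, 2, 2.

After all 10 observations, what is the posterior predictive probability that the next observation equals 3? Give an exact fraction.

84/569

obs 1: x=0 → posterior Dirichlet(8/3, 5/2, 3, 9/5)
obs 2: x=1 → posterior Dirichlet(8/3, 7/2, 3, 9/5)
obs 3: x=3 → posterior Dirichlet(8/3, 7/2, 3, 14/5)
obs 4: x=1 → posterior Dirichlet(8/3, 9/2, 3, 14/5)
obs 5: x=2 → posterior Dirichlet(8/3, 9/2, 4, 14/5)
obs 6: x=0 → posterior Dirichlet(11/3, 9/2, 4, 14/5)
obs 7: x=1 → posterior Dirichlet(11/3, 11/2, 4, 14/5)
obs 8: x=1 → posterior Dirichlet(11/3, 13/2, 4, 14/5)
obs 9: x=2 → posterior Dirichlet(11/3, 13/2, 5, 14/5)
obs 10: x=2 → posterior Dirichlet(11/3, 13/2, 6, 14/5)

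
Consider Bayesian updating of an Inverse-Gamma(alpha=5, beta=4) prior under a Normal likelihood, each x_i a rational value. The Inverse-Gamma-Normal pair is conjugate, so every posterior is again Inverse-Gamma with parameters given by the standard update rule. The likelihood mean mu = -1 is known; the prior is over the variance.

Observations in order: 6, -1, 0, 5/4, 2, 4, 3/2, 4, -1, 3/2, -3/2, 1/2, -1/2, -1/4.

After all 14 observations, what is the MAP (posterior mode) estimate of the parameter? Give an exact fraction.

obs 1: x=6 → posterior Inverse-Gamma(11/2, 57/2)
obs 2: x=-1 → posterior Inverse-Gamma(6, 57/2)
obs 3: x=0 → posterior Inverse-Gamma(13/2, 29)
obs 4: x=5/4 → posterior Inverse-Gamma(7, 1009/32)
obs 5: x=2 → posterior Inverse-Gamma(15/2, 1153/32)
obs 6: x=4 → posterior Inverse-Gamma(8, 1553/32)
obs 7: x=3/2 → posterior Inverse-Gamma(17/2, 1653/32)
obs 8: x=4 → posterior Inverse-Gamma(9, 2053/32)
obs 9: x=-1 → posterior Inverse-Gamma(19/2, 2053/32)
obs 10: x=3/2 → posterior Inverse-Gamma(10, 2153/32)
obs 11: x=-3/2 → posterior Inverse-Gamma(21/2, 2157/32)
obs 12: x=1/2 → posterior Inverse-Gamma(11, 2193/32)
obs 13: x=-1/2 → posterior Inverse-Gamma(23/2, 2197/32)
obs 14: x=-1/4 → posterior Inverse-Gamma(12, 1103/16)

1103/208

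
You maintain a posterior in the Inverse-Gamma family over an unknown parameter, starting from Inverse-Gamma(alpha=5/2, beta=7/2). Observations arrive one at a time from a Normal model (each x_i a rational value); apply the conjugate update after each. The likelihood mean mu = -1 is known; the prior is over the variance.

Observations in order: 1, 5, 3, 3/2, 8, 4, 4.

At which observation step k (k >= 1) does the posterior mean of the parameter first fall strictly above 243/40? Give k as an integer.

obs 1: x=1 → posterior Inverse-Gamma(3, 11/2)
obs 2: x=5 → posterior Inverse-Gamma(7/2, 47/2)
obs 3: x=3 → posterior Inverse-Gamma(4, 63/2)
obs 4: x=3/2 → posterior Inverse-Gamma(9/2, 277/8)
obs 5: x=8 → posterior Inverse-Gamma(5, 601/8)
obs 6: x=4 → posterior Inverse-Gamma(11/2, 701/8)
obs 7: x=4 → posterior Inverse-Gamma(6, 801/8)

k = 2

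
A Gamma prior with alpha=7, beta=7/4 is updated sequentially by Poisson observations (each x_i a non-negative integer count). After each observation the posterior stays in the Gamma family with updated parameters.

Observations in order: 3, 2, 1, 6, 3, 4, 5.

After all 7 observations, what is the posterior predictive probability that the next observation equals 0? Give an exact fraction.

obs 1: x=3 → posterior Gamma(10, 11/4)
obs 2: x=2 → posterior Gamma(12, 15/4)
obs 3: x=1 → posterior Gamma(13, 19/4)
obs 4: x=6 → posterior Gamma(19, 23/4)
obs 5: x=3 → posterior Gamma(22, 27/4)
obs 6: x=4 → posterior Gamma(26, 31/4)
obs 7: x=5 → posterior Gamma(31, 35/4)

734698875038166561234010118059813976287841796875/21037920897011294144944550507965812289319646937239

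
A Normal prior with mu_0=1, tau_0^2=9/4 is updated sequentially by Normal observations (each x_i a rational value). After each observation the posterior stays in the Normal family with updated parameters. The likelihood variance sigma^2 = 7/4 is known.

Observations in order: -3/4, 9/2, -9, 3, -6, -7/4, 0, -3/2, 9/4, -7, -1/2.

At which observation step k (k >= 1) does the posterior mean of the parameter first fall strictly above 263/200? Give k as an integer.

k = 2

obs 1: x=-3/4 → posterior Normal(1/64, 63/64)
obs 2: x=9/2 → posterior Normal(163/100, 63/100)
obs 3: x=-9 → posterior Normal(-161/136, 63/136)
obs 4: x=3 → posterior Normal(-53/172, 63/172)
obs 5: x=-6 → posterior Normal(-269/208, 63/208)
obs 6: x=-7/4 → posterior Normal(-83/61, 63/244)
obs 7: x=0 → posterior Normal(-83/70, 9/40)
obs 8: x=-3/2 → posterior Normal(-193/158, 63/316)
obs 9: x=9/4 → posterior Normal(-305/352, 63/352)
obs 10: x=-7 → posterior Normal(-557/388, 63/388)
obs 11: x=-1/2 → posterior Normal(-575/424, 63/424)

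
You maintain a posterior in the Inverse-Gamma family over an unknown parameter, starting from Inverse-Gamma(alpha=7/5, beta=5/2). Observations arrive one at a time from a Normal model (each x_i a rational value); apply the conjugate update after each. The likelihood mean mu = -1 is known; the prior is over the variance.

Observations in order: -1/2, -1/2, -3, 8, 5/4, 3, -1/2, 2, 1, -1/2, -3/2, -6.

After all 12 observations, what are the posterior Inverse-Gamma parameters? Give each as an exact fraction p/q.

alpha=37/5, beta=2405/32

obs 1: x=-1/2 → posterior Inverse-Gamma(19/10, 21/8)
obs 2: x=-1/2 → posterior Inverse-Gamma(12/5, 11/4)
obs 3: x=-3 → posterior Inverse-Gamma(29/10, 19/4)
obs 4: x=8 → posterior Inverse-Gamma(17/5, 181/4)
obs 5: x=5/4 → posterior Inverse-Gamma(39/10, 1529/32)
obs 6: x=3 → posterior Inverse-Gamma(22/5, 1785/32)
obs 7: x=-1/2 → posterior Inverse-Gamma(49/10, 1789/32)
obs 8: x=2 → posterior Inverse-Gamma(27/5, 1933/32)
obs 9: x=1 → posterior Inverse-Gamma(59/10, 1997/32)
obs 10: x=-1/2 → posterior Inverse-Gamma(32/5, 2001/32)
obs 11: x=-3/2 → posterior Inverse-Gamma(69/10, 2005/32)
obs 12: x=-6 → posterior Inverse-Gamma(37/5, 2405/32)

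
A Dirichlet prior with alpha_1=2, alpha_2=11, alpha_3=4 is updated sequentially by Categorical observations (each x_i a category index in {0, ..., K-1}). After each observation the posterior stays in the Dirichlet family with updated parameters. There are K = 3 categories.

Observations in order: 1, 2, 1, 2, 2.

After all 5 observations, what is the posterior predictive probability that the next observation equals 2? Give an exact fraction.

obs 1: x=1 → posterior Dirichlet(2, 12, 4)
obs 2: x=2 → posterior Dirichlet(2, 12, 5)
obs 3: x=1 → posterior Dirichlet(2, 13, 5)
obs 4: x=2 → posterior Dirichlet(2, 13, 6)
obs 5: x=2 → posterior Dirichlet(2, 13, 7)

7/22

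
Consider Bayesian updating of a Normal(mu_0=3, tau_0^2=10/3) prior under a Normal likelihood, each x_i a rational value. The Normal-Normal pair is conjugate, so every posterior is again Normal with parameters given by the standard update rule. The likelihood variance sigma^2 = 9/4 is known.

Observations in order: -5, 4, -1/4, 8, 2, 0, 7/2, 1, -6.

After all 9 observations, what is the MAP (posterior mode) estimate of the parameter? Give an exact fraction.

371/387

obs 1: x=-5 → posterior Normal(-119/67, 90/67)
obs 2: x=4 → posterior Normal(41/107, 90/107)
obs 3: x=-1/4 → posterior Normal(31/147, 30/49)
obs 4: x=8 → posterior Normal(351/187, 90/187)
obs 5: x=2 → posterior Normal(431/227, 90/227)
obs 6: x=0 → posterior Normal(431/267, 30/89)
obs 7: x=7/2 → posterior Normal(571/307, 90/307)
obs 8: x=1 → posterior Normal(611/347, 90/347)
obs 9: x=-6 → posterior Normal(371/387, 10/43)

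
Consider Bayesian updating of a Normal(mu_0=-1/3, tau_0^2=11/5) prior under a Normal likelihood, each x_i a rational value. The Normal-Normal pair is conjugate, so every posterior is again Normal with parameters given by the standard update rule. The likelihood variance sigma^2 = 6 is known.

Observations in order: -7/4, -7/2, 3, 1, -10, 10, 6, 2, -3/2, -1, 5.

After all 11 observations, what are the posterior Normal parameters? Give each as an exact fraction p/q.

mu_0=367/604, tau_0^2=66/151

obs 1: x=-7/4 → posterior Normal(-117/164, 66/41)
obs 2: x=-7/2 → posterior Normal(-271/208, 33/26)
obs 3: x=3 → posterior Normal(-139/252, 22/21)
obs 4: x=1 → posterior Normal(-95/296, 33/37)
obs 5: x=-10 → posterior Normal(-107/68, 66/85)
obs 6: x=10 → posterior Normal(-95/384, 11/16)
obs 7: x=6 → posterior Normal(169/428, 66/107)
obs 8: x=2 → posterior Normal(257/472, 33/59)
obs 9: x=-3/2 → posterior Normal(191/516, 22/43)
obs 10: x=-1 → posterior Normal(21/80, 33/70)
obs 11: x=5 → posterior Normal(367/604, 66/151)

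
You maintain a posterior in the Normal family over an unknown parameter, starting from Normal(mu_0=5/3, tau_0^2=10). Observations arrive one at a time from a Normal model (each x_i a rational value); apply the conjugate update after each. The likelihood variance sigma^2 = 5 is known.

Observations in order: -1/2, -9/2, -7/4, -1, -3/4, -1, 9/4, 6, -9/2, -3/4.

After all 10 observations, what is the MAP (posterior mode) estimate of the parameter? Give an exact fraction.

obs 1: x=-1/2 → posterior Normal(2/9, 10/3)
obs 2: x=-9/2 → posterior Normal(-5/3, 2)
obs 3: x=-7/4 → posterior Normal(-71/42, 10/7)
obs 4: x=-1 → posterior Normal(-83/54, 10/9)
obs 5: x=-3/4 → posterior Normal(-46/33, 10/11)
obs 6: x=-1 → posterior Normal(-4/3, 10/13)
obs 7: x=9/4 → posterior Normal(-77/90, 2/3)
obs 8: x=6 → posterior Normal(-5/102, 10/17)
obs 9: x=-9/2 → posterior Normal(-59/114, 10/19)
obs 10: x=-3/4 → posterior Normal(-34/63, 10/21)

-34/63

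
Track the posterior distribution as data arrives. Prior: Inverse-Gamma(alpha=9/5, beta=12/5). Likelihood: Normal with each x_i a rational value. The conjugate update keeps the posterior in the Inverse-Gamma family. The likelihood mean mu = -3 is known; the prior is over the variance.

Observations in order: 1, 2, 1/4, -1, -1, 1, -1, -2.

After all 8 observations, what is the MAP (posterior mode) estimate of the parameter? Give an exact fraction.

obs 1: x=1 → posterior Inverse-Gamma(23/10, 52/5)
obs 2: x=2 → posterior Inverse-Gamma(14/5, 229/10)
obs 3: x=1/4 → posterior Inverse-Gamma(33/10, 4509/160)
obs 4: x=-1 → posterior Inverse-Gamma(19/5, 4829/160)
obs 5: x=-1 → posterior Inverse-Gamma(43/10, 5149/160)
obs 6: x=1 → posterior Inverse-Gamma(24/5, 6429/160)
obs 7: x=-1 → posterior Inverse-Gamma(53/10, 6749/160)
obs 8: x=-2 → posterior Inverse-Gamma(29/5, 6829/160)

6829/1088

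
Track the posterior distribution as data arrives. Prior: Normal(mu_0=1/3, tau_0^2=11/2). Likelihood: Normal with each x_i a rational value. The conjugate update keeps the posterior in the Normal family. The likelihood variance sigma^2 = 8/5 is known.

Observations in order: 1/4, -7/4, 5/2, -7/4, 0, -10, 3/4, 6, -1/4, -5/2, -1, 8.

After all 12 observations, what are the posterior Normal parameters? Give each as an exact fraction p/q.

mu_0=229/8112, tau_0^2=22/169

obs 1: x=1/4 → posterior Normal(229/852, 88/71)
obs 2: x=-7/4 → posterior Normal(-463/756, 44/63)
obs 3: x=5/2 → posterior Normal(1/3, 88/181)
obs 4: x=-7/4 → posterior Normal(-431/2832, 22/59)
obs 5: x=0 → posterior Normal(-431/3492, 88/291)
obs 6: x=-10 → posterior Normal(-7031/4152, 44/173)
obs 7: x=3/4 → posterior Normal(-1634/1203, 88/401)
obs 8: x=6 → posterior Normal(-161/342, 11/57)
obs 9: x=-1/4 → posterior Normal(-2741/6132, 88/511)
obs 10: x=-5/2 → posterior Normal(-4391/6792, 44/283)
obs 11: x=-1 → posterior Normal(-5051/7452, 88/621)
obs 12: x=8 → posterior Normal(229/8112, 22/169)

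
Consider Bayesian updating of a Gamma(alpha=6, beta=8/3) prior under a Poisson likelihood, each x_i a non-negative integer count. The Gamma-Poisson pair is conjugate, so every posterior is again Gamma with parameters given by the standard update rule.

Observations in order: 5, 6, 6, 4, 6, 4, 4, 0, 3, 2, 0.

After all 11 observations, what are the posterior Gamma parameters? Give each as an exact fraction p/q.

alpha=46, beta=41/3

obs 1: x=5 → posterior Gamma(11, 11/3)
obs 2: x=6 → posterior Gamma(17, 14/3)
obs 3: x=6 → posterior Gamma(23, 17/3)
obs 4: x=4 → posterior Gamma(27, 20/3)
obs 5: x=6 → posterior Gamma(33, 23/3)
obs 6: x=4 → posterior Gamma(37, 26/3)
obs 7: x=4 → posterior Gamma(41, 29/3)
obs 8: x=0 → posterior Gamma(41, 32/3)
obs 9: x=3 → posterior Gamma(44, 35/3)
obs 10: x=2 → posterior Gamma(46, 38/3)
obs 11: x=0 → posterior Gamma(46, 41/3)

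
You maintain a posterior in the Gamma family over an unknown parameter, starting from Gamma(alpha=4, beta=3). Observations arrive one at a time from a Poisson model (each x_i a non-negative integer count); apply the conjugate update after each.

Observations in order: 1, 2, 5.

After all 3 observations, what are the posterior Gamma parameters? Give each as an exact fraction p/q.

obs 1: x=1 → posterior Gamma(5, 4)
obs 2: x=2 → posterior Gamma(7, 5)
obs 3: x=5 → posterior Gamma(12, 6)

alpha=12, beta=6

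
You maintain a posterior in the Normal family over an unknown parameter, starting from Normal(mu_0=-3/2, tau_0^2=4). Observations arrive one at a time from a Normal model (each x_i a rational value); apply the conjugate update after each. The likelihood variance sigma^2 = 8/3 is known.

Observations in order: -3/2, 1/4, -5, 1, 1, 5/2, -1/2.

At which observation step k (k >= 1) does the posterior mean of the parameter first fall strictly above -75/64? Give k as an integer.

k = 2

obs 1: x=-3/2 → posterior Normal(-3/2, 8/5)
obs 2: x=1/4 → posterior Normal(-27/32, 1)
obs 3: x=-5 → posterior Normal(-87/44, 8/11)
obs 4: x=1 → posterior Normal(-75/56, 4/7)
obs 5: x=1 → posterior Normal(-63/68, 8/17)
obs 6: x=5/2 → posterior Normal(-33/80, 2/5)
obs 7: x=-1/2 → posterior Normal(-39/92, 8/23)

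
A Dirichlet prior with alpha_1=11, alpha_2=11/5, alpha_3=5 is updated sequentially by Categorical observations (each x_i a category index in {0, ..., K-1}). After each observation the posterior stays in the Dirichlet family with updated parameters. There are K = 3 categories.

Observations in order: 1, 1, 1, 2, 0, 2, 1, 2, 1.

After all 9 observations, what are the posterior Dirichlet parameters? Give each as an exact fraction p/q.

obs 1: x=1 → posterior Dirichlet(11, 16/5, 5)
obs 2: x=1 → posterior Dirichlet(11, 21/5, 5)
obs 3: x=1 → posterior Dirichlet(11, 26/5, 5)
obs 4: x=2 → posterior Dirichlet(11, 26/5, 6)
obs 5: x=0 → posterior Dirichlet(12, 26/5, 6)
obs 6: x=2 → posterior Dirichlet(12, 26/5, 7)
obs 7: x=1 → posterior Dirichlet(12, 31/5, 7)
obs 8: x=2 → posterior Dirichlet(12, 31/5, 8)
obs 9: x=1 → posterior Dirichlet(12, 36/5, 8)

alpha_1=12, alpha_2=36/5, alpha_3=8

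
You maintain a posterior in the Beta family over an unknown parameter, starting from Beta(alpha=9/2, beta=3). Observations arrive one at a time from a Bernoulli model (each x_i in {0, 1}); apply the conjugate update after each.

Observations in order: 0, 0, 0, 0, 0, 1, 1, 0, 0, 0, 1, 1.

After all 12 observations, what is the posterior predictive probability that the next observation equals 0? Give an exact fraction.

22/39

obs 1: x=0 → posterior Beta(9/2, 4)
obs 2: x=0 → posterior Beta(9/2, 5)
obs 3: x=0 → posterior Beta(9/2, 6)
obs 4: x=0 → posterior Beta(9/2, 7)
obs 5: x=0 → posterior Beta(9/2, 8)
obs 6: x=1 → posterior Beta(11/2, 8)
obs 7: x=1 → posterior Beta(13/2, 8)
obs 8: x=0 → posterior Beta(13/2, 9)
obs 9: x=0 → posterior Beta(13/2, 10)
obs 10: x=0 → posterior Beta(13/2, 11)
obs 11: x=1 → posterior Beta(15/2, 11)
obs 12: x=1 → posterior Beta(17/2, 11)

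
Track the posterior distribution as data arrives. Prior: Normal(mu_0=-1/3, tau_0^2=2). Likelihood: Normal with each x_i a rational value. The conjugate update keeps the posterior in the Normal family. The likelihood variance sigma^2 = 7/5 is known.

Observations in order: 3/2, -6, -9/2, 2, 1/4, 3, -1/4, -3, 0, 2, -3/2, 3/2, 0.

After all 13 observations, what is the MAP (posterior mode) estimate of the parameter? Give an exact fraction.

obs 1: x=3/2 → posterior Normal(38/51, 14/17)
obs 2: x=-6 → posterior Normal(-142/81, 14/27)
obs 3: x=-9/2 → posterior Normal(-277/111, 14/37)
obs 4: x=2 → posterior Normal(-217/141, 14/47)
obs 5: x=1/4 → posterior Normal(-419/342, 14/57)
obs 6: x=3 → posterior Normal(-239/402, 14/67)
obs 7: x=-1/4 → posterior Normal(-127/231, 2/11)
obs 8: x=-3 → posterior Normal(-217/261, 14/87)
obs 9: x=0 → posterior Normal(-217/291, 14/97)
obs 10: x=2 → posterior Normal(-157/321, 14/107)
obs 11: x=-3/2 → posterior Normal(-202/351, 14/117)
obs 12: x=3/2 → posterior Normal(-157/381, 14/127)
obs 13: x=0 → posterior Normal(-157/411, 14/137)

-157/411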